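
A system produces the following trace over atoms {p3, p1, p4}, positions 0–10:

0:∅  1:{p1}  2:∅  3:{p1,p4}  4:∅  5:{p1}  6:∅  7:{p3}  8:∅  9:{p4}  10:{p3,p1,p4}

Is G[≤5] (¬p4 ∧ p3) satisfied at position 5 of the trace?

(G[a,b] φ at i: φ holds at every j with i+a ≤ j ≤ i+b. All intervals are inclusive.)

Does not hold

Check (¬p4 ∧ p3) at every j in [5,10]:
  j=5: false
  j=6: false
  j=7: true
  j=8: false
  j=9: false
  j=10: false
Fails at j=5 → formula fails.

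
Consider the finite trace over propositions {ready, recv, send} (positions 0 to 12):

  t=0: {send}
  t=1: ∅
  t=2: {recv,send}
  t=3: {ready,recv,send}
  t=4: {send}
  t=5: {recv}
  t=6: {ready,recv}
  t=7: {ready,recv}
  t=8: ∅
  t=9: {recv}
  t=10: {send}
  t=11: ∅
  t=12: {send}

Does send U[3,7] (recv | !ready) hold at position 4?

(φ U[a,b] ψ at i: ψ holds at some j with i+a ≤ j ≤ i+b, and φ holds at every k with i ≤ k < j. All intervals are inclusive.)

Need some j in [7,11] with (recv | !ready), and send at every k in [4,j-1].
  j=7: (recv | !ready) holds, but send fails at k=5 → not this j.
  j=8: (recv | !ready) holds, but send fails at k=5 → not this j.
  j=9: (recv | !ready) holds, but send fails at k=5 → not this j.
  j=10: (recv | !ready) holds, but send fails at k=5 → not this j.
  j=11: (recv | !ready) holds, but send fails at k=5 → not this j.
No j in the window works → until fails.

False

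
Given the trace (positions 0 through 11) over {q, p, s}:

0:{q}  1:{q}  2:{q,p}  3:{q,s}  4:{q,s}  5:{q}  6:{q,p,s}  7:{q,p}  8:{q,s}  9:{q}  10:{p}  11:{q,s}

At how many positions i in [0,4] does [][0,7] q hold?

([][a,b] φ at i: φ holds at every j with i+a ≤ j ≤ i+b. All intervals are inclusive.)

Evaluate at each i in [0,4]:
  i=0: ✓ (all of [0,7])
  i=1: ✓ (all of [1,8])
  i=2: ✓ (all of [2,9])
  i=3: ✗ (fails at j=10)
  i=4: ✗ (fails at j=10)
Positions where it holds: {0, 1, 2} → 3.

3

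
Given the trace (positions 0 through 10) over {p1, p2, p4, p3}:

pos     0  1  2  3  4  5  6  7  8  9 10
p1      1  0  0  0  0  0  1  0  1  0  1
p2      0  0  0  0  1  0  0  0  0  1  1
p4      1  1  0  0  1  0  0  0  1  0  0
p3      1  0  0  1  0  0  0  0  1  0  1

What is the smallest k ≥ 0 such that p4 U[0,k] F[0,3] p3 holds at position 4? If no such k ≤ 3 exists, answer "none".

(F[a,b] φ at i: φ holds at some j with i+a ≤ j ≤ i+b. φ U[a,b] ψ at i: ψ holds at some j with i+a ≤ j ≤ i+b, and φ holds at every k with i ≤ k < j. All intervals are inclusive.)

1

Need earliest j ≥ 4 with F[0,3] p3, and p4 at every k in [4,j-1].
  j=4: rhs fails.
  j=5: rhs holds; lhs holds on [4,4]. k = 1.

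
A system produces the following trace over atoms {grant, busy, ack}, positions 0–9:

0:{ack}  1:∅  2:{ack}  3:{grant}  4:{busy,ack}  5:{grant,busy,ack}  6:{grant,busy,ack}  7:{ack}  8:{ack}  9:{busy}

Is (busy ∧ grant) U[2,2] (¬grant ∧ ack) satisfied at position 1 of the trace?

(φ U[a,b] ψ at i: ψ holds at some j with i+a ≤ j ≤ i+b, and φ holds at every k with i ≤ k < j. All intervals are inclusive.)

Does not hold

Need some j in [3,3] with (¬grant ∧ ack), and (busy ∧ grant) at every k in [1,j-1].
  j=3: (¬grant ∧ ack) false.
No j in the window works → until fails.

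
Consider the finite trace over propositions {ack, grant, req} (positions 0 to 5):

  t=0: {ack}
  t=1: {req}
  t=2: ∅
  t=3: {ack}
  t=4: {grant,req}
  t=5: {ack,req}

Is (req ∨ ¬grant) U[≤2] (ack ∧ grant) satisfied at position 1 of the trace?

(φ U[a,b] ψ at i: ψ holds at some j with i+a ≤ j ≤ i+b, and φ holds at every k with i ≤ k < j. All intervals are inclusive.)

False

Need some j in [1,3] with (ack ∧ grant), and (req ∨ ¬grant) at every k in [1,j-1].
  j=1: (ack ∧ grant) false.
  j=2: (ack ∧ grant) false.
  j=3: (ack ∧ grant) false.
No j in the window works → until fails.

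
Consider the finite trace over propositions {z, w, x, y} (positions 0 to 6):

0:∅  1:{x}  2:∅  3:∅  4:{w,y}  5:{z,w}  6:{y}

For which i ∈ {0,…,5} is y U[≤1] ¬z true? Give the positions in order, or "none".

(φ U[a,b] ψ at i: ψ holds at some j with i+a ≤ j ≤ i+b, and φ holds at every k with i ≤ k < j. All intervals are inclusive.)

0, 1, 2, 3, 4

Evaluate at each i in [0,5]:
  i=0: ✓ (rhs at j=0)
  i=1: ✓ (rhs at j=1)
  i=2: ✓ (rhs at j=2)
  i=3: ✓ (rhs at j=3)
  i=4: ✓ (rhs at j=4)
  i=5: ✗ (lhs fails at k=5 before rhs at j=6)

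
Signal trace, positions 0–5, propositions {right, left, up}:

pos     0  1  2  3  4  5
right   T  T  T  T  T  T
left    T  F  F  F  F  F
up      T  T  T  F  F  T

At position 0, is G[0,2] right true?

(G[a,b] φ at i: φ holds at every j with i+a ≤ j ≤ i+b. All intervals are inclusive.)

Holds

Check right at every j in [0,2]:
  j=0: true
  j=1: true
  j=2: true
All positions satisfy it → formula holds.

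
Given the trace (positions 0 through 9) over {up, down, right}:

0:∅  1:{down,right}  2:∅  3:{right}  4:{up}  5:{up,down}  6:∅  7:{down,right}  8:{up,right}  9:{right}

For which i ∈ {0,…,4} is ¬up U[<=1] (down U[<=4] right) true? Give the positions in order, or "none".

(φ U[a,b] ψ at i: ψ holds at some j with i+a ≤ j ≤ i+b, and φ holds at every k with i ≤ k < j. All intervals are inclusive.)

Evaluate at each i in [0,4]:
  i=0: ✓ (rhs at j=1; lhs holds on [0,0])
  i=1: ✓ (rhs at j=1)
  i=2: ✓ (rhs at j=3; lhs holds on [2,2])
  i=3: ✓ (rhs at j=3)
  i=4: ✗ (no rhs in [4,5])

0, 1, 2, 3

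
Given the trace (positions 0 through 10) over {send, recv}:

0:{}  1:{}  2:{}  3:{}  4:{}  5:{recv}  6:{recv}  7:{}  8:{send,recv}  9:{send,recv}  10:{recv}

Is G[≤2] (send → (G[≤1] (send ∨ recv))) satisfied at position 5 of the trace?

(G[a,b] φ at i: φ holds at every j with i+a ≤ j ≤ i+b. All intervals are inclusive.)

Holds

Check (send → (G[≤1] (send ∨ recv))) at every j in [5,7]:
  j=5: antecedent false → ✓
  j=6: antecedent false → ✓
  j=7: antecedent false → ✓
All positions satisfy it → formula holds.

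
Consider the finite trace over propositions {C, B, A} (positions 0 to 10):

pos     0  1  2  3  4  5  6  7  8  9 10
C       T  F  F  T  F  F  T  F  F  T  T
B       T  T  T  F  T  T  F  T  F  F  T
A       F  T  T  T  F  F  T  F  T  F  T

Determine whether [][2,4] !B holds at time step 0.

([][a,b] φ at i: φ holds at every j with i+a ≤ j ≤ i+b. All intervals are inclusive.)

Does not hold

Check !B at every j in [2,4]:
  j=2: false
  j=3: true
  j=4: false
Fails at j=2 → formula fails.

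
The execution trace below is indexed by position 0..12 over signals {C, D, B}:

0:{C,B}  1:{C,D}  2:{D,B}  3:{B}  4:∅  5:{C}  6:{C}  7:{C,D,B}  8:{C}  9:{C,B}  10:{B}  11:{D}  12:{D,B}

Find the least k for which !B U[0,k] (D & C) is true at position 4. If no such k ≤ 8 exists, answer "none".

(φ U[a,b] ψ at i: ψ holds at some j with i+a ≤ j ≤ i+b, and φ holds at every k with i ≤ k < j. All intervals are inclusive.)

Need earliest j ≥ 4 with (D & C), and !B at every k in [4,j-1].
  j=4: rhs fails.
  j=5: rhs fails.
  j=6: rhs fails.
  j=7: rhs holds; lhs holds on [4,6]. k = 3.

3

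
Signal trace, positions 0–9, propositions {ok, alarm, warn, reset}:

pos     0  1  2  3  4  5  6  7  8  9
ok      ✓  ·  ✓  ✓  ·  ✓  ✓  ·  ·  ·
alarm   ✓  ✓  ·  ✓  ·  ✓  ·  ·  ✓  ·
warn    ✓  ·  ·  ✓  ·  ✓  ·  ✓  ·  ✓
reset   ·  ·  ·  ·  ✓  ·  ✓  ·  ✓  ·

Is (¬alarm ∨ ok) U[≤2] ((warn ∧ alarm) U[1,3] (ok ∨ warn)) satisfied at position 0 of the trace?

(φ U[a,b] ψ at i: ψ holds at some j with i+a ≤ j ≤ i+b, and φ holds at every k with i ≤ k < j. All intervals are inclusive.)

Need some j in [0,2] with ((warn ∧ alarm) U[1,3] (ok ∨ warn)), and (¬alarm ∨ ok) at every k in [0,j-1].
  j=0: ((warn ∧ alarm) U[1,3] (ok ∨ warn)) — fails.
  j=1: ((warn ∧ alarm) U[1,3] (ok ∨ warn)) — fails.
  j=2: ((warn ∧ alarm) U[1,3] (ok ∨ warn)) — fails.
No j in the window works → until fails.

No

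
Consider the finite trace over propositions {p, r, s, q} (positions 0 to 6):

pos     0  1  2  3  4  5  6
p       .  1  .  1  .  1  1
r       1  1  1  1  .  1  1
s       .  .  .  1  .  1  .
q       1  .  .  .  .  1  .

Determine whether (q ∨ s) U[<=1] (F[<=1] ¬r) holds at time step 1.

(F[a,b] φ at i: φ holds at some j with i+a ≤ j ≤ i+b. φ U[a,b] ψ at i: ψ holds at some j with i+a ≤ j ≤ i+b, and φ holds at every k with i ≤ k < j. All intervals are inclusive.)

No

Need some j in [1,2] with F[<=1] ¬r, and (q ∨ s) at every k in [1,j-1].
  j=1: F[<=1] ¬r — fails (none in [1,2]).
  j=2: F[<=1] ¬r — fails (none in [2,3]).
No j in the window works → until fails.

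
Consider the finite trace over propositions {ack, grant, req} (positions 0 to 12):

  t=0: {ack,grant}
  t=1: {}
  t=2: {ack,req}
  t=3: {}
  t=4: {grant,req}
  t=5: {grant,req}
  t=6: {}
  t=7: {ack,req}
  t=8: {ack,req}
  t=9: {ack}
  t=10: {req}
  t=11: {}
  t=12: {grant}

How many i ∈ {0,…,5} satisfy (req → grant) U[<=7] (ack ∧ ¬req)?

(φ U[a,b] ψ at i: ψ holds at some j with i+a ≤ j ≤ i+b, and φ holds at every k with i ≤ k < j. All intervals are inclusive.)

1

Evaluate at each i in [0,5]:
  i=0: ✓ (rhs at j=0)
  i=1: ✗ (no rhs in [1,8])
  i=2: ✗ (lhs fails at k=2 before rhs at j=9)
  i=3: ✗ (lhs fails at k=7 before rhs at j=9)
  i=4: ✗ (lhs fails at k=7 before rhs at j=9)
  i=5: ✗ (lhs fails at k=7 before rhs at j=9)
Positions where it holds: {0} → 1.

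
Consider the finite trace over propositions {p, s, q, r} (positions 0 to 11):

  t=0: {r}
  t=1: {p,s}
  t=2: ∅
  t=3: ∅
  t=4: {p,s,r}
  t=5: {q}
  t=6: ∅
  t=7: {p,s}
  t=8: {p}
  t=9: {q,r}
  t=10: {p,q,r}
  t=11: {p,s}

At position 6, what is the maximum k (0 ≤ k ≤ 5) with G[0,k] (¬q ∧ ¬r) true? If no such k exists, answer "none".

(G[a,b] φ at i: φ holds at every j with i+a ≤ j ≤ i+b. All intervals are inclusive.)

2

(¬q ∧ ¬r) must hold from j=6 onward; find where it first fails.
  j=6: holds
  j=7: holds
  j=8: holds
  j=9: fails
Holds on [6,8], so largest k = 2.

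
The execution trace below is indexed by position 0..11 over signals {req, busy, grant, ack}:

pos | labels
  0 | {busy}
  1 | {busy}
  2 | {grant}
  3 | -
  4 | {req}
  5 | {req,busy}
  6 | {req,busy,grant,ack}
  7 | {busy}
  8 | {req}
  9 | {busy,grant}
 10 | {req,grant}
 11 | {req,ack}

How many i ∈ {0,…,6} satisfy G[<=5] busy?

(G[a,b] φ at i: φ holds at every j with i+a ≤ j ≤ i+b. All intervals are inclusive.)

0

Evaluate at each i in [0,6]:
  i=0: ✗ (fails at j=2)
  i=1: ✗ (fails at j=2)
  i=2: ✗ (fails at j=2)
  i=3: ✗ (fails at j=3)
  i=4: ✗ (fails at j=4)
  i=5: ✗ (fails at j=8)
  i=6: ✗ (fails at j=8)
Positions where it holds: {} → 0.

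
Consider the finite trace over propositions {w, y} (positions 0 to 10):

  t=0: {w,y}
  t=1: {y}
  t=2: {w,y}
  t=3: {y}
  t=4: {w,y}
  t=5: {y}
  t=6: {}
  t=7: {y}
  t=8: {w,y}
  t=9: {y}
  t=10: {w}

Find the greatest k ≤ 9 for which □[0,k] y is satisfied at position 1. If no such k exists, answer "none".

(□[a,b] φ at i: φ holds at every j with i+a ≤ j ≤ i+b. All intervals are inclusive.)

y must hold from j=1 onward; find where it first fails.
  j=1: holds
  j=2: holds
  j=3: holds
  j=4: holds
  j=5: holds
  j=6: fails
Holds on [1,5], so largest k = 4.

4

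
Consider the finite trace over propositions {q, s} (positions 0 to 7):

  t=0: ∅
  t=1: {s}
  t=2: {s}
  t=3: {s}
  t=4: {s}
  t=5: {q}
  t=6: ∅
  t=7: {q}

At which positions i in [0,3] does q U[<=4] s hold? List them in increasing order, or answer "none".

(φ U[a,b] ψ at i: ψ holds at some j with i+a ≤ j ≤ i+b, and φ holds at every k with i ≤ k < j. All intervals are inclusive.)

1, 2, 3

Evaluate at each i in [0,3]:
  i=0: ✗ (lhs fails at k=0 before rhs at j=1)
  i=1: ✓ (rhs at j=1)
  i=2: ✓ (rhs at j=2)
  i=3: ✓ (rhs at j=3)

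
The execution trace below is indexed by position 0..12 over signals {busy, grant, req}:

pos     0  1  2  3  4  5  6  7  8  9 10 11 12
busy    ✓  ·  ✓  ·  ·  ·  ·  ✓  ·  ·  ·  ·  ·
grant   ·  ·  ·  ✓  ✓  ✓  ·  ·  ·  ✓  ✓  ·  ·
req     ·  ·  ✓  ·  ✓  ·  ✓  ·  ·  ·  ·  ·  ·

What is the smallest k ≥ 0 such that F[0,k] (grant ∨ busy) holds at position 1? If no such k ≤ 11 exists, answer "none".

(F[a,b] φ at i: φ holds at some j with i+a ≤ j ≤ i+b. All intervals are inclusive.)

Scan j = 1,2,… for (grant ∨ busy):
  j=1: fails
  j=2: holds
First hit at j=2, so smallest k = 2-1 = 1.

1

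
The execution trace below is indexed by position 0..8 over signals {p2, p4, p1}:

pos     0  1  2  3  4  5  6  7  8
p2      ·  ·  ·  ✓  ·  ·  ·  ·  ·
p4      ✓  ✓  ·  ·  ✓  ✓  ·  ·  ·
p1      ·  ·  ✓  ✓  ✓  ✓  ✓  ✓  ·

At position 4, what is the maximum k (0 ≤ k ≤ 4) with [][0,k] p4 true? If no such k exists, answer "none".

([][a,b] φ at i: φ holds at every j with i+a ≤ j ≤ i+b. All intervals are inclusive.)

p4 must hold from j=4 onward; find where it first fails.
  j=4: holds
  j=5: holds
  j=6: fails
Holds on [4,5], so largest k = 1.

1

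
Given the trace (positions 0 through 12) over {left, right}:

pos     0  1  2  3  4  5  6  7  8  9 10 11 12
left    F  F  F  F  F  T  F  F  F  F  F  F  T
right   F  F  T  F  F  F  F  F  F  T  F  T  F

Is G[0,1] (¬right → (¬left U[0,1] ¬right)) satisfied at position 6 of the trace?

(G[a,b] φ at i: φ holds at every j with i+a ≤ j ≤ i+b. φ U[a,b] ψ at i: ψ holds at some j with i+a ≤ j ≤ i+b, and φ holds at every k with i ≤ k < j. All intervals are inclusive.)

Check (¬right → (¬left U[0,1] ¬right)) at every j in [6,7]:
  j=6: antecedent true; consequent holds → ✓
  j=7: antecedent true; consequent holds → ✓
All positions satisfy it → formula holds.

True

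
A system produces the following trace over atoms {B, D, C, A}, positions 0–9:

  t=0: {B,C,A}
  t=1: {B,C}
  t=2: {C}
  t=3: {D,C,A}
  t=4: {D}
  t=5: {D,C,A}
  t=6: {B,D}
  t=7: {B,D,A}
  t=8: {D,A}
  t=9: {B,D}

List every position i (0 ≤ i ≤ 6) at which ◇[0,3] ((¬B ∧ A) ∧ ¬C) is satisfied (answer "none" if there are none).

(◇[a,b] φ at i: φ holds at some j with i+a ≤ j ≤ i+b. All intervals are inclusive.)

Evaluate at each i in [0,6]:
  i=0: ✗ (none in [0,3])
  i=1: ✗ (none in [1,4])
  i=2: ✗ (none in [2,5])
  i=3: ✗ (none in [3,6])
  i=4: ✗ (none in [4,7])
  i=5: ✓ (witness j=8)
  i=6: ✓ (witness j=8)

5, 6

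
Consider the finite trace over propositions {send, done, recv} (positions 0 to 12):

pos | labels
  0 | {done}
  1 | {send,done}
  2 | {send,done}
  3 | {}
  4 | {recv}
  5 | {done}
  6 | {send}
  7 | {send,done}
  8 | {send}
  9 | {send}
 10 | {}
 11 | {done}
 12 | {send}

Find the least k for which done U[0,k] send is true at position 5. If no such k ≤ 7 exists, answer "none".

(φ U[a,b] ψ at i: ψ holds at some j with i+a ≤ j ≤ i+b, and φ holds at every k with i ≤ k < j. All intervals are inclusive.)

Need earliest j ≥ 5 with send, and done at every k in [5,j-1].
  j=5: rhs fails.
  j=6: rhs holds; lhs holds on [5,5]. k = 1.

1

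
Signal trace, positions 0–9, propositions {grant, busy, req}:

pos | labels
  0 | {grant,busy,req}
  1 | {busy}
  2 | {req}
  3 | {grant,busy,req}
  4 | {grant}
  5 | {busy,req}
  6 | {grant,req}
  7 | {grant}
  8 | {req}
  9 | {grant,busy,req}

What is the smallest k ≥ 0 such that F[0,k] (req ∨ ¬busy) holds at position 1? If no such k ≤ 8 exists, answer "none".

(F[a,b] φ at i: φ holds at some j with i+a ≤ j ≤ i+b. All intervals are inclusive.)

Scan j = 1,2,… for (req ∨ ¬busy):
  j=1: fails
  j=2: holds
First hit at j=2, so smallest k = 2-1 = 1.

1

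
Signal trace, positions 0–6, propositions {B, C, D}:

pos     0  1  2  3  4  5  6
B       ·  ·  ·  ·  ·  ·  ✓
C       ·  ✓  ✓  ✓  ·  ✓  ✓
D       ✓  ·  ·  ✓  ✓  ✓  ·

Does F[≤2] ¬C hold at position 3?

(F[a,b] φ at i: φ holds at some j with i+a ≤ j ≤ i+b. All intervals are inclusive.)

Check ¬C at each j in [3,5]:
  j=3: false
  j=4: true
  j=5: false
Found at j=4 → formula holds.

Yes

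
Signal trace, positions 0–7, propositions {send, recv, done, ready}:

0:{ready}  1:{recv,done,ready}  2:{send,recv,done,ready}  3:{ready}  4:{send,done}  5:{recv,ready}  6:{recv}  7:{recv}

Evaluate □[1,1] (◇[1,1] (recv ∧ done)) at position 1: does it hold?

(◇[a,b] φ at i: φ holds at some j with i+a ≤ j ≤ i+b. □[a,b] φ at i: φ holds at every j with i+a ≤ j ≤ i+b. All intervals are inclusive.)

Check ◇[1,1] (recv ∧ done) at every j in [2,2]:
  j=2: fails (none in [3,3])
Fails at j=2 → formula fails.

Does not hold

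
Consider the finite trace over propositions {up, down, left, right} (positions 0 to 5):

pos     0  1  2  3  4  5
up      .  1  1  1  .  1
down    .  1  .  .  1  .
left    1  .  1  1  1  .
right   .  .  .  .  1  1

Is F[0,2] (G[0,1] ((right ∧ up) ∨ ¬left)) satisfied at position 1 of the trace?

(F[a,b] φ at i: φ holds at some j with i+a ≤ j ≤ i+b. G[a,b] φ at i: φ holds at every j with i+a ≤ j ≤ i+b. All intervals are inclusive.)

Does not hold

Check G[0,1] ((right ∧ up) ∨ ¬left) at each j in [1,3]:
  j=1: fails at 2
  j=2: fails at 2
  j=3: fails at 3
No position in the window satisfies it → formula fails.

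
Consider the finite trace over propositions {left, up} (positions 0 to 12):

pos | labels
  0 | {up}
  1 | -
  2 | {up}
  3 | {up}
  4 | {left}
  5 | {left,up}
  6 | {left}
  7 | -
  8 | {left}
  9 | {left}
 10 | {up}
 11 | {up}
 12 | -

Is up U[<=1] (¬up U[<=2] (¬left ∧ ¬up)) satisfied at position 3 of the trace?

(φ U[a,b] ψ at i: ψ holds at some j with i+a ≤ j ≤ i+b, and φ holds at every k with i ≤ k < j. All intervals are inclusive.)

Need some j in [3,4] with (¬up U[<=2] (¬left ∧ ¬up)), and up at every k in [3,j-1].
  j=3: (¬up U[<=2] (¬left ∧ ¬up)) — fails.
  j=4: (¬up U[<=2] (¬left ∧ ¬up)) — fails.
No j in the window works → until fails.

False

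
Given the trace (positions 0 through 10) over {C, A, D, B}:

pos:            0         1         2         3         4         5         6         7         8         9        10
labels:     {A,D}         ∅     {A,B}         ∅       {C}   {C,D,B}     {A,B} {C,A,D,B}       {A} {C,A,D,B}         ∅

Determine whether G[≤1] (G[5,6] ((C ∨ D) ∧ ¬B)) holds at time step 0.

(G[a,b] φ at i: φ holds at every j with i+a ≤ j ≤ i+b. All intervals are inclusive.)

Check G[5,6] ((C ∨ D) ∧ ¬B) at every j in [0,1]:
  j=0: fails at 5
  j=1: fails at 6
Fails at j=0 → formula fails.

No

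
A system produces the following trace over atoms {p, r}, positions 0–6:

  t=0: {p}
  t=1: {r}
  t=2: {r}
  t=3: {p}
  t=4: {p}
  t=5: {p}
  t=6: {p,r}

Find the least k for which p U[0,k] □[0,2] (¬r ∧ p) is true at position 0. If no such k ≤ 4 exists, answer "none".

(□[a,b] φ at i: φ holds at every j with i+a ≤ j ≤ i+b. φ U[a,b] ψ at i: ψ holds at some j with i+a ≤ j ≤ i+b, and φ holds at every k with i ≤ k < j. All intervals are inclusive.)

none

Need earliest j ≥ 0 with □[0,2] (¬r ∧ p), and p at every k in [0,j-1].
  j=0: rhs fails.
  j=1: rhs fails.
  j=2: rhs fails.
  j=3: rhs holds but lhs fails at k=1.
  j=4: rhs fails.
No witness within the range → none.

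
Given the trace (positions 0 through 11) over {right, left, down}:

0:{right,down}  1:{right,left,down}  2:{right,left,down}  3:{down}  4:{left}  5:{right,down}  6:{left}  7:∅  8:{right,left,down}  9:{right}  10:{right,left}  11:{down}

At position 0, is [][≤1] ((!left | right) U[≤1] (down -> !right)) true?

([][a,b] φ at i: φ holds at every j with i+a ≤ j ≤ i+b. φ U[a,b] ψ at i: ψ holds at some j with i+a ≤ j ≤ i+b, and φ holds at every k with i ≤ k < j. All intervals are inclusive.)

False

Check ((!left | right) U[≤1] (down -> !right)) at every j in [0,1]:
  j=0: fails
  j=1: fails
Fails at j=0 → formula fails.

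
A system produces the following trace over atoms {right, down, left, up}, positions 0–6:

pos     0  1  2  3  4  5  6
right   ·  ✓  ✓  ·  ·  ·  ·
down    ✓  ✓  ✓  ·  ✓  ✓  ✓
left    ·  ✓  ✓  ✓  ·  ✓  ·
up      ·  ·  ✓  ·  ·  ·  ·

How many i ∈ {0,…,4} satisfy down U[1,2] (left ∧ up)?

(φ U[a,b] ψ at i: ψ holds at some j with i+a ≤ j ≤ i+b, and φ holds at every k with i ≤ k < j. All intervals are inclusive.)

Evaluate at each i in [0,4]:
  i=0: ✓ (rhs at j=2; lhs holds on [0,1])
  i=1: ✓ (rhs at j=2; lhs holds on [1,1])
  i=2: ✗ (no rhs in [3,4])
  i=3: ✗ (no rhs in [4,5])
  i=4: ✗ (no rhs in [5,6])
Positions where it holds: {0, 1} → 2.

2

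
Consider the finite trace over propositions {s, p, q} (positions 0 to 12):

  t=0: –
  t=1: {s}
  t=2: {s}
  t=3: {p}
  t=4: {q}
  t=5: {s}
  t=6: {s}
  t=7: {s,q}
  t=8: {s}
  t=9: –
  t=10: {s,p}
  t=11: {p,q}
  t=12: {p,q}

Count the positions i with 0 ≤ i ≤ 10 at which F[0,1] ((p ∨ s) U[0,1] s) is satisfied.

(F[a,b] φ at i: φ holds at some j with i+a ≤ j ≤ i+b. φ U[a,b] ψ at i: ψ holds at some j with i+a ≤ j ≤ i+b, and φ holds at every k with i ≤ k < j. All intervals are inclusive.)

10

Evaluate at each i in [0,10]:
  i=0: ✓ (witness j=1)
  i=1: ✓ (witness j=1)
  i=2: ✓ (witness j=2)
  i=3: ✗ (none in [3,4])
  i=4: ✓ (witness j=5)
  i=5: ✓ (witness j=5)
  i=6: ✓ (witness j=6)
  i=7: ✓ (witness j=7)
  i=8: ✓ (witness j=8)
  i=9: ✓ (witness j=10)
  i=10: ✓ (witness j=10)
Positions where it holds: {0, 1, 2, 4, 5, 6, 7, 8, 9, 10} → 10.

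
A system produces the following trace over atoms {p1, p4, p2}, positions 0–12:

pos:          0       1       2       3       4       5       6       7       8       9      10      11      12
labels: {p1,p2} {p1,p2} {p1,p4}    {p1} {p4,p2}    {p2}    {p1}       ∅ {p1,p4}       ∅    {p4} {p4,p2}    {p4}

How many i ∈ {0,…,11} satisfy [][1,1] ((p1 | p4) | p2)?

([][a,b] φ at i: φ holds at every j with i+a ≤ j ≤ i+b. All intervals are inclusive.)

Evaluate at each i in [0,11]:
  i=0: ✓ (all of [1,1])
  i=1: ✓ (all of [2,2])
  i=2: ✓ (all of [3,3])
  i=3: ✓ (all of [4,4])
  i=4: ✓ (all of [5,5])
  i=5: ✓ (all of [6,6])
  i=6: ✗ (fails at j=7)
  i=7: ✓ (all of [8,8])
  i=8: ✗ (fails at j=9)
  i=9: ✓ (all of [10,10])
  i=10: ✓ (all of [11,11])
  i=11: ✓ (all of [12,12])
Positions where it holds: {0, 1, 2, 3, 4, 5, 7, 9, 10, 11} → 10.

10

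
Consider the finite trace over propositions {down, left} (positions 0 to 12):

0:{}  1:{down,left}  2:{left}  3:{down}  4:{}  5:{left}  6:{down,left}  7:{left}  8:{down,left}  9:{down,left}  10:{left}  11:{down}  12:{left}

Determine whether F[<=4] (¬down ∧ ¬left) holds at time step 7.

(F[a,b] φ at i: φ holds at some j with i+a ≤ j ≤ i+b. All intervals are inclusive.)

Check (¬down ∧ ¬left) at each j in [7,11]:
  j=7: false
  j=8: false
  j=9: false
  j=10: false
  j=11: false
No position in the window satisfies it → formula fails.

No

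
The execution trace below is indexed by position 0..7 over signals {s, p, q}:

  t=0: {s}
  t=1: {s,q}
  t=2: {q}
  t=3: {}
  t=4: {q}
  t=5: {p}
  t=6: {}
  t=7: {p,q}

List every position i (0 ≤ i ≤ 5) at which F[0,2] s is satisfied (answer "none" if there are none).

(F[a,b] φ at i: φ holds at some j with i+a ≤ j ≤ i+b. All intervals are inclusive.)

0, 1

Evaluate at each i in [0,5]:
  i=0: ✓ (witness j=0)
  i=1: ✓ (witness j=1)
  i=2: ✗ (none in [2,4])
  i=3: ✗ (none in [3,5])
  i=4: ✗ (none in [4,6])
  i=5: ✗ (none in [5,7])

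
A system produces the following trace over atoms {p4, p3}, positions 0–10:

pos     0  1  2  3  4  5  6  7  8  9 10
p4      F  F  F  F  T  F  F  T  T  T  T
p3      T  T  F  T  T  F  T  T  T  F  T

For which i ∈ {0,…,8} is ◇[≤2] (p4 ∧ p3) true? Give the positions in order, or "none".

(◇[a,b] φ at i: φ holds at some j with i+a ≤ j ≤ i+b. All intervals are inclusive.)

2, 3, 4, 5, 6, 7, 8

Evaluate at each i in [0,8]:
  i=0: ✗ (none in [0,2])
  i=1: ✗ (none in [1,3])
  i=2: ✓ (witness j=4)
  i=3: ✓ (witness j=4)
  i=4: ✓ (witness j=4)
  i=5: ✓ (witness j=7)
  i=6: ✓ (witness j=7)
  i=7: ✓ (witness j=7)
  i=8: ✓ (witness j=8)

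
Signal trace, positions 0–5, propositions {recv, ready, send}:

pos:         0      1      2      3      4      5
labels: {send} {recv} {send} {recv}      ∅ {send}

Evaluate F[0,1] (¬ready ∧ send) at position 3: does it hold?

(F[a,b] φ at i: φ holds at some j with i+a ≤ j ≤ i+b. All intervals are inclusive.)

Does not hold

Check (¬ready ∧ send) at each j in [3,4]:
  j=3: false
  j=4: false
No position in the window satisfies it → formula fails.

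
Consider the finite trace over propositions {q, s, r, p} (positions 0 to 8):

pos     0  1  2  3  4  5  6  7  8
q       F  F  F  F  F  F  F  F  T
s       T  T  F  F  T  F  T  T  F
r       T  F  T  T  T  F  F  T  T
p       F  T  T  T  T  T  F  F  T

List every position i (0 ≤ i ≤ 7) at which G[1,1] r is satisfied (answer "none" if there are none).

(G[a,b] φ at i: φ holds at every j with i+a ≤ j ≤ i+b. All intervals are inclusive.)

Evaluate at each i in [0,7]:
  i=0: ✗ (fails at j=1)
  i=1: ✓ (all of [2,2])
  i=2: ✓ (all of [3,3])
  i=3: ✓ (all of [4,4])
  i=4: ✗ (fails at j=5)
  i=5: ✗ (fails at j=6)
  i=6: ✓ (all of [7,7])
  i=7: ✓ (all of [8,8])

1, 2, 3, 6, 7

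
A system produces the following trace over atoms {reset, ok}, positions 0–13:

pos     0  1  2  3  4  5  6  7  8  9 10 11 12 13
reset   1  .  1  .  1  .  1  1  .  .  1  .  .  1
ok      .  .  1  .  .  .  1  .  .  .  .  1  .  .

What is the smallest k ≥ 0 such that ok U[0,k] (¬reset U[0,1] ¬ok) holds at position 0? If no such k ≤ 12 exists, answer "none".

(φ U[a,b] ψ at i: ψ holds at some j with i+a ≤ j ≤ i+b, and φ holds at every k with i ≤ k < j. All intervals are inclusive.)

0

Need earliest j ≥ 0 with (¬reset U[0,1] ¬ok), and ok at every k in [0,j-1].
  j=0: rhs holds (empty prefix). k = 0.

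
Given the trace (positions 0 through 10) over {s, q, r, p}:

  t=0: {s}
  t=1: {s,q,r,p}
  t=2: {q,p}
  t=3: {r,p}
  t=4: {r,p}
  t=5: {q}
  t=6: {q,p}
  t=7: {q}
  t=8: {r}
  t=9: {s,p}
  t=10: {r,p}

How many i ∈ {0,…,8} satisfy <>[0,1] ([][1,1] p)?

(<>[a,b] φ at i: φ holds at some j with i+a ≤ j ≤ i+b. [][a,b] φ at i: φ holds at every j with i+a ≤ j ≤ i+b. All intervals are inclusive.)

8

Evaluate at each i in [0,8]:
  i=0: ✓ (witness j=0)
  i=1: ✓ (witness j=1)
  i=2: ✓ (witness j=2)
  i=3: ✓ (witness j=3)
  i=4: ✓ (witness j=5)
  i=5: ✓ (witness j=5)
  i=6: ✗ (none in [6,7])
  i=7: ✓ (witness j=8)
  i=8: ✓ (witness j=8)
Positions where it holds: {0, 1, 2, 3, 4, 5, 7, 8} → 8.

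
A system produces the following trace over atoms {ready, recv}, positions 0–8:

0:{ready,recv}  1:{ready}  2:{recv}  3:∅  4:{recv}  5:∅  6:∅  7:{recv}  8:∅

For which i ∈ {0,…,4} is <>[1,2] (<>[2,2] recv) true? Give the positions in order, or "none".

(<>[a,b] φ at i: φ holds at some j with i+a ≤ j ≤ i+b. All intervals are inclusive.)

0, 1, 3, 4

Evaluate at each i in [0,4]:
  i=0: ✓ (witness j=2)
  i=1: ✓ (witness j=2)
  i=2: ✗ (none in [3,4])
  i=3: ✓ (witness j=5)
  i=4: ✓ (witness j=5)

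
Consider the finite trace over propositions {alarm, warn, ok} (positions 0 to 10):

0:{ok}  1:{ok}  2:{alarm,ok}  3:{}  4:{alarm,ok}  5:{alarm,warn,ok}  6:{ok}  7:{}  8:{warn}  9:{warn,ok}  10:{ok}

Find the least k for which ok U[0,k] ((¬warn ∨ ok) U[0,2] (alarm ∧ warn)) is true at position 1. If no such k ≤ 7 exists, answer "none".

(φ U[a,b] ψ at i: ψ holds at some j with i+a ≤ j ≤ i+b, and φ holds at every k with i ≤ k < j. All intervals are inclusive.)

2

Need earliest j ≥ 1 with ((¬warn ∨ ok) U[0,2] (alarm ∧ warn)), and ok at every k in [1,j-1].
  j=1: rhs fails.
  j=2: rhs fails.
  j=3: rhs holds; lhs holds on [1,2]. k = 2.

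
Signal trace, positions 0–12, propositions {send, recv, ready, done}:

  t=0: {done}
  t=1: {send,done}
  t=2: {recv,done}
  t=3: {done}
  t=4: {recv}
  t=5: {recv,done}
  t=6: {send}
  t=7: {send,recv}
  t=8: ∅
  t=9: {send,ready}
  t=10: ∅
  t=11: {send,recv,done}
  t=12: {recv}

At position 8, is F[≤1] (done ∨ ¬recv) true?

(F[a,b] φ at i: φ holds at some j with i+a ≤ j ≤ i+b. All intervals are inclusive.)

Check (done ∨ ¬recv) at each j in [8,9]:
  j=8: true
  j=9: true
Found at j=8 → formula holds.

Holds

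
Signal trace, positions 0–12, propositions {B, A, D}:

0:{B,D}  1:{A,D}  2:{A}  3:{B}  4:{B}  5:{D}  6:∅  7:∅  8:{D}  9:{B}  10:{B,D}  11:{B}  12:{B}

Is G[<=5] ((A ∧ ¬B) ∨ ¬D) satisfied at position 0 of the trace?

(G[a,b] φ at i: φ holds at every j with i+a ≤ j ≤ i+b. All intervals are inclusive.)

Check ((A ∧ ¬B) ∨ ¬D) at every j in [0,5]:
  j=0: false
  j=1: true
  j=2: true
  j=3: true
  j=4: true
  j=5: false
Fails at j=0 → formula fails.

False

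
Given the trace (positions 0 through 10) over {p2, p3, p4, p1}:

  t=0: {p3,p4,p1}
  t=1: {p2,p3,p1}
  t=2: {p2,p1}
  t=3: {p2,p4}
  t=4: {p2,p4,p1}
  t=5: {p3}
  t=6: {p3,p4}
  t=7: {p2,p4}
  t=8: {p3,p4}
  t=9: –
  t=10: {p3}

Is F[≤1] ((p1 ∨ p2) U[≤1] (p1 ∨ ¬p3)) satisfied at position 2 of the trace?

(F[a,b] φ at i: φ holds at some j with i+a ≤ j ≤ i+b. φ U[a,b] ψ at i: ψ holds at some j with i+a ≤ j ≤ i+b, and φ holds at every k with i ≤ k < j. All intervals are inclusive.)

Yes

Check ((p1 ∨ p2) U[≤1] (p1 ∨ ¬p3)) at each j in [2,3]:
  j=2: holds
  j=3: holds
Found at j=2 → formula holds.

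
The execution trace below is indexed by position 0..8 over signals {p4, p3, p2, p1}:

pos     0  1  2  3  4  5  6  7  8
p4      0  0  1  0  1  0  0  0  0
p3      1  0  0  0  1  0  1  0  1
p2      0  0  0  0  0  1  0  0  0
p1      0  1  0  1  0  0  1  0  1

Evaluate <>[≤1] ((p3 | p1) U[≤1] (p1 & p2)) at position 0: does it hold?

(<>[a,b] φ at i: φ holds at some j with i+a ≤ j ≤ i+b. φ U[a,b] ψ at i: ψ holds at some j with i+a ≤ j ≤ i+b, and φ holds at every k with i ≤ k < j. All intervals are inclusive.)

Check ((p3 | p1) U[≤1] (p1 & p2)) at each j in [0,1]:
  j=0: fails
  j=1: fails
No position in the window satisfies it → formula fails.

False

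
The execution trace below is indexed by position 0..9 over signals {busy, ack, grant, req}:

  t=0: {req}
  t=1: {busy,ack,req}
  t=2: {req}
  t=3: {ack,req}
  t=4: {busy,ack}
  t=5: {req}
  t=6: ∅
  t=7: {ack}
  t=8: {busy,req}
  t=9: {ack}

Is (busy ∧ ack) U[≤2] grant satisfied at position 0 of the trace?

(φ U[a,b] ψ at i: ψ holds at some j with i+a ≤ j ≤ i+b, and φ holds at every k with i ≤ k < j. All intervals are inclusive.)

Need some j in [0,2] with grant, and (busy ∧ ack) at every k in [0,j-1].
  j=0: grant false.
  j=1: grant false.
  j=2: grant false.
No j in the window works → until fails.

False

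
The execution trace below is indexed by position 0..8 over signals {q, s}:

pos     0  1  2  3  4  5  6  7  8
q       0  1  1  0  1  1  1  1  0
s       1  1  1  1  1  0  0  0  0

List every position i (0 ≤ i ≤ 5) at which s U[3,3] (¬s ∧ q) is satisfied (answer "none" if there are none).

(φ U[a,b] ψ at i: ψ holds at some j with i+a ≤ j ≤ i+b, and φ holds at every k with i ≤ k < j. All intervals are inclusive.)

2

Evaluate at each i in [0,5]:
  i=0: ✗ (no rhs in [3,3])
  i=1: ✗ (no rhs in [4,4])
  i=2: ✓ (rhs at j=5; lhs holds on [2,4])
  i=3: ✗ (lhs fails at k=5 before rhs at j=6)
  i=4: ✗ (lhs fails at k=5 before rhs at j=7)
  i=5: ✗ (no rhs in [8,8])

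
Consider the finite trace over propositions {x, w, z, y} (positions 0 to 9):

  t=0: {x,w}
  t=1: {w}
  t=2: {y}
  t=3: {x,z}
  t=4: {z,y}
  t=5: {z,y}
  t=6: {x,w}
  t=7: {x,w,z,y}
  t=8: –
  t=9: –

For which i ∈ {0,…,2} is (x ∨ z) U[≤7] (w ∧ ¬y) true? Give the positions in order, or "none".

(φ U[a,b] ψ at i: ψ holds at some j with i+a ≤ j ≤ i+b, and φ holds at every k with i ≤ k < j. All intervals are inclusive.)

Evaluate at each i in [0,2]:
  i=0: ✓ (rhs at j=0)
  i=1: ✓ (rhs at j=1)
  i=2: ✗ (lhs fails at k=2 before rhs at j=6)

0, 1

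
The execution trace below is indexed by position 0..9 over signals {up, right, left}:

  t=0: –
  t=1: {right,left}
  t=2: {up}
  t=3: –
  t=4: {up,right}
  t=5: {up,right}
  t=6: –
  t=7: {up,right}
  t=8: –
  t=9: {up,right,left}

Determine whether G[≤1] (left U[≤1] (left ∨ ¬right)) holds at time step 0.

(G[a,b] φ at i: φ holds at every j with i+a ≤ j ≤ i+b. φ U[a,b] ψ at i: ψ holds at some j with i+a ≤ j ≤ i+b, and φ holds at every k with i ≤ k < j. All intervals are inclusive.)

Check (left U[≤1] (left ∨ ¬right)) at every j in [0,1]:
  j=0: holds
  j=1: holds
All positions satisfy it → formula holds.

Yes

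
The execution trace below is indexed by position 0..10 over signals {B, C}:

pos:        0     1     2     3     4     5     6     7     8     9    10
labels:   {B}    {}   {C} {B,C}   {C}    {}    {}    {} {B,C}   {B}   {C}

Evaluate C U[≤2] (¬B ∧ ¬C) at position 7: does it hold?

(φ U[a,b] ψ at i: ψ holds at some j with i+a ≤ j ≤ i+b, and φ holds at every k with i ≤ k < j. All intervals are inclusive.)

Holds

Need some j in [7,9] with (¬B ∧ ¬C), and C at every k in [7,j-1].
  j=7: (¬B ∧ ¬C) holds; no prefix to check → satisfied.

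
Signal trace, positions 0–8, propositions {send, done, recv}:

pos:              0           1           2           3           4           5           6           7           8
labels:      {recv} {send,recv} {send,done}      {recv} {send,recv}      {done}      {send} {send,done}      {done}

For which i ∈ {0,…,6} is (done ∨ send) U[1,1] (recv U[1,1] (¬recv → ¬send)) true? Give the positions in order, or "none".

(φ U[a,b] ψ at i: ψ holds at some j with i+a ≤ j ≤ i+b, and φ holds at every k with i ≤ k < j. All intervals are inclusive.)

2

Evaluate at each i in [0,6]:
  i=0: ✗ (no rhs in [1,1])
  i=1: ✗ (no rhs in [2,2])
  i=2: ✓ (rhs at j=3; lhs holds on [2,2])
  i=3: ✗ (lhs fails at k=3 before rhs at j=4)
  i=4: ✗ (no rhs in [5,5])
  i=5: ✗ (no rhs in [6,6])
  i=6: ✗ (no rhs in [7,7])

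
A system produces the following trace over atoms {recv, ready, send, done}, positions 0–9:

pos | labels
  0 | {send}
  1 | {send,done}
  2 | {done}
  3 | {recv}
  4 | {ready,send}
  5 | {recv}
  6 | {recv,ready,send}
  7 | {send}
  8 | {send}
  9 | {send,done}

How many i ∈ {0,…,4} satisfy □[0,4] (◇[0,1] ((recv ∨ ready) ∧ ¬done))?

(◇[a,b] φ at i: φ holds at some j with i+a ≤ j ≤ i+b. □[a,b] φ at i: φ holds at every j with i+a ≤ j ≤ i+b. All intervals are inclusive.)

Evaluate at each i in [0,4]:
  i=0: ✗ (fails at j=0)
  i=1: ✗ (fails at j=1)
  i=2: ✓ (all of [2,6])
  i=3: ✗ (fails at j=7)
  i=4: ✗ (fails at j=7)
Positions where it holds: {2} → 1.

1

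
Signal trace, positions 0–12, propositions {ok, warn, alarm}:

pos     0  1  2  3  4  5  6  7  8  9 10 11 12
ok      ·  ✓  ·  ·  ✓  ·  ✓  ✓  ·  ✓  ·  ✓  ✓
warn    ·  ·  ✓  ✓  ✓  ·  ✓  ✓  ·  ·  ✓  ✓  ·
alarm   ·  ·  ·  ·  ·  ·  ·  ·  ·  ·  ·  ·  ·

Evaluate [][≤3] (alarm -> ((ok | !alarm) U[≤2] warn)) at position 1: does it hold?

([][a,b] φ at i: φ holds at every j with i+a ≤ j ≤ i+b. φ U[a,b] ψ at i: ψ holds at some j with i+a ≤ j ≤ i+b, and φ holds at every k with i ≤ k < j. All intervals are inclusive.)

Yes

Check (alarm -> ((ok | !alarm) U[≤2] warn)) at every j in [1,4]:
  j=1: antecedent false → ✓
  j=2: antecedent false → ✓
  j=3: antecedent false → ✓
  j=4: antecedent false → ✓
All positions satisfy it → formula holds.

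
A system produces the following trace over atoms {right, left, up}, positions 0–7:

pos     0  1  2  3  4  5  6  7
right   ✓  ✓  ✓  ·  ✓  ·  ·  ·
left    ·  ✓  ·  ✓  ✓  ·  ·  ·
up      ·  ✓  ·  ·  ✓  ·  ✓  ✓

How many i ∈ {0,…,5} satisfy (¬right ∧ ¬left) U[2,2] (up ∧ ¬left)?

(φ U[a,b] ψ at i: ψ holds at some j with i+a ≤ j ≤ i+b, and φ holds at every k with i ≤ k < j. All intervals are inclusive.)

Evaluate at each i in [0,5]:
  i=0: ✗ (no rhs in [2,2])
  i=1: ✗ (no rhs in [3,3])
  i=2: ✗ (no rhs in [4,4])
  i=3: ✗ (no rhs in [5,5])
  i=4: ✗ (lhs fails at k=4 before rhs at j=6)
  i=5: ✓ (rhs at j=7; lhs holds on [5,6])
Positions where it holds: {5} → 1.

1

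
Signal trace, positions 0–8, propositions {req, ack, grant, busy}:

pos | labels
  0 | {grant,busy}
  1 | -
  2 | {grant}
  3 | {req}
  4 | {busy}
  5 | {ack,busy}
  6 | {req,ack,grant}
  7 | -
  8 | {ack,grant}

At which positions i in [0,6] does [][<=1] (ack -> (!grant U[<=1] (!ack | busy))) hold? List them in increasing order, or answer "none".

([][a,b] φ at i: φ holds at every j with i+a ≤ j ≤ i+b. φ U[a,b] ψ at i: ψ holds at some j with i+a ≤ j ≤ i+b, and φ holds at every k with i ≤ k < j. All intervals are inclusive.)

0, 1, 2, 3, 4

Evaluate at each i in [0,6]:
  i=0: ✓ (all of [0,1])
  i=1: ✓ (all of [1,2])
  i=2: ✓ (all of [2,3])
  i=3: ✓ (all of [3,4])
  i=4: ✓ (all of [4,5])
  i=5: ✗ (fails at j=6)
  i=6: ✗ (fails at j=6)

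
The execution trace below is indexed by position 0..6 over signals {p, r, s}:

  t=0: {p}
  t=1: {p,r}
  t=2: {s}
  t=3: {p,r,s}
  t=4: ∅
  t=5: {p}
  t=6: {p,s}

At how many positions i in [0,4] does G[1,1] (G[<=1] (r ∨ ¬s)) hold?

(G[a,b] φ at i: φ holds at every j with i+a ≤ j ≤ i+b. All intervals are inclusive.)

Evaluate at each i in [0,4]:
  i=0: ✗ (fails at j=1)
  i=1: ✗ (fails at j=2)
  i=2: ✓ (all of [3,3])
  i=3: ✓ (all of [4,4])
  i=4: ✗ (fails at j=5)
Positions where it holds: {2, 3} → 2.

2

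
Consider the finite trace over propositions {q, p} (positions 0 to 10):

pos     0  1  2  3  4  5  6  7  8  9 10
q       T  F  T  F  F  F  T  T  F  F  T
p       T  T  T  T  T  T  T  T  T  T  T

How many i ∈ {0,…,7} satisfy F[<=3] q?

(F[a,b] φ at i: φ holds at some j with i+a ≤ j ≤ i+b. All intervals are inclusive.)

Evaluate at each i in [0,7]:
  i=0: ✓ (witness j=0)
  i=1: ✓ (witness j=2)
  i=2: ✓ (witness j=2)
  i=3: ✓ (witness j=6)
  i=4: ✓ (witness j=6)
  i=5: ✓ (witness j=6)
  i=6: ✓ (witness j=6)
  i=7: ✓ (witness j=7)
Positions where it holds: {0, 1, 2, 3, 4, 5, 6, 7} → 8.

8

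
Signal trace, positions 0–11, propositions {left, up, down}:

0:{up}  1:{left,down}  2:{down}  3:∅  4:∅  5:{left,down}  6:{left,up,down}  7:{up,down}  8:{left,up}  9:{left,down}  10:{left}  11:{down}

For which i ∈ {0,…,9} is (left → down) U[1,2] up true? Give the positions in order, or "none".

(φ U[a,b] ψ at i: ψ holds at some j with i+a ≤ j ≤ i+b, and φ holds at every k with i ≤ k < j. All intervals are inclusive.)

Evaluate at each i in [0,9]:
  i=0: ✗ (no rhs in [1,2])
  i=1: ✗ (no rhs in [2,3])
  i=2: ✗ (no rhs in [3,4])
  i=3: ✗ (no rhs in [4,5])
  i=4: ✓ (rhs at j=6; lhs holds on [4,5])
  i=5: ✓ (rhs at j=6; lhs holds on [5,5])
  i=6: ✓ (rhs at j=7; lhs holds on [6,6])
  i=7: ✓ (rhs at j=8; lhs holds on [7,7])
  i=8: ✗ (no rhs in [9,10])
  i=9: ✗ (no rhs in [10,11])

4, 5, 6, 7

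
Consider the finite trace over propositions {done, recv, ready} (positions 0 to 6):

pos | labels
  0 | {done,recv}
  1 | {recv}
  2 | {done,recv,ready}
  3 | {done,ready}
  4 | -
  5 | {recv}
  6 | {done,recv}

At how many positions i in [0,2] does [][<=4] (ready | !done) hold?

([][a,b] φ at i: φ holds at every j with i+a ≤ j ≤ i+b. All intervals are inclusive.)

1

Evaluate at each i in [0,2]:
  i=0: ✗ (fails at j=0)
  i=1: ✓ (all of [1,5])
  i=2: ✗ (fails at j=6)
Positions where it holds: {1} → 1.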